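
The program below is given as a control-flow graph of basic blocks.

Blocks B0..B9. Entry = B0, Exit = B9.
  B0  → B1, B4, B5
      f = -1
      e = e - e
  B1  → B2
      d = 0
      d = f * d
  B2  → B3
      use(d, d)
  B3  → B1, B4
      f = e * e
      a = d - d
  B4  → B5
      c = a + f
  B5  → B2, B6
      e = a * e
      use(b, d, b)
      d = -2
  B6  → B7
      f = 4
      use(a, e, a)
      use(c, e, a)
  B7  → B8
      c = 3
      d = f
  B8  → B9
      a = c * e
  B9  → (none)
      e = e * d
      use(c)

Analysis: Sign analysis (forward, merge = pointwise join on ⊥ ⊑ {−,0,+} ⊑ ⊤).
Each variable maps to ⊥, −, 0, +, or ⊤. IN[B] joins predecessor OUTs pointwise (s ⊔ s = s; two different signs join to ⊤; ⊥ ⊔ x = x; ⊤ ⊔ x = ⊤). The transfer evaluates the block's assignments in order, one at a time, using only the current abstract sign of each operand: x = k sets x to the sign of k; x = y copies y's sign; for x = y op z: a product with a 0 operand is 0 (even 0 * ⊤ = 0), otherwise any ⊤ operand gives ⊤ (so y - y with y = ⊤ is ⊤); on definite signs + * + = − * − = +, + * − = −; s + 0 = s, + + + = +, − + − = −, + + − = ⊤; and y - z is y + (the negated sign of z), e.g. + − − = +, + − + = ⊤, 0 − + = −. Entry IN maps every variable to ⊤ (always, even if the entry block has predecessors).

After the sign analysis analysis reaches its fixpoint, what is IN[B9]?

Answer: {a: ⊤, b: ⊤, c: +, d: +, e: ⊤, f: +}

Derivation:
Fixpoint table:
  B0:  IN=(all ⊤)  OUT={f:-; rest ⊤}
  B1:  IN=(all ⊤)  OUT={d:0; rest ⊤}
  B2:  IN=(all ⊤)  OUT=(all ⊤)
  B3:  IN=(all ⊤)  OUT=(all ⊤)
  B4:  IN=(all ⊤)  OUT=(all ⊤)
  B5:  IN=(all ⊤)  OUT={d:-; rest ⊤}
  B6:  IN={d:-; rest ⊤}  OUT={d:-, f:+; rest ⊤}
  B7:  IN={d:-, f:+; rest ⊤}  OUT={c:+, d:+, f:+; rest ⊤}
  B8:  IN={c:+, d:+, f:+; rest ⊤}  OUT={c:+, d:+, f:+; rest ⊤}
  B9:  IN={c:+, d:+, f:+; rest ⊤}  OUT={c:+, d:+, f:+; rest ⊤}

Merge at B9: IN[B9] = OUT[B8] = {a: ⊤, b: ⊤, c: +, d: +, e: ⊤, f: +}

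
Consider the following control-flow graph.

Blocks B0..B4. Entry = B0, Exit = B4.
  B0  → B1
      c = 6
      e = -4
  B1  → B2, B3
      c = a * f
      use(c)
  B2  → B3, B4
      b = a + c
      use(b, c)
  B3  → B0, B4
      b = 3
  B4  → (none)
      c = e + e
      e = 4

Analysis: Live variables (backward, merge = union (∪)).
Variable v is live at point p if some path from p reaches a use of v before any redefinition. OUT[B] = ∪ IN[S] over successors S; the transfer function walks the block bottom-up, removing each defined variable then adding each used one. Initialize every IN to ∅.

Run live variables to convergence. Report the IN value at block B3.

Answer: {a, e, f}

Working:
Fixpoint table:
  B0:   IN={a, f}   OUT={a, e, f}
  B1:   IN={a, e, f}   OUT={a, c, e, f}
  B2:   IN={a, c, e, f}   OUT={a, e, f}
  B3:   IN={a, e, f}   OUT={a, e, f}
  B4:   IN={e}   OUT={}

Merge at B3: OUT[B3] = IN[B0] ⊔ IN[B4] = {a, e, f}
Applying B3's transfer function to that OUT value gives IN[B3] (row B3 above).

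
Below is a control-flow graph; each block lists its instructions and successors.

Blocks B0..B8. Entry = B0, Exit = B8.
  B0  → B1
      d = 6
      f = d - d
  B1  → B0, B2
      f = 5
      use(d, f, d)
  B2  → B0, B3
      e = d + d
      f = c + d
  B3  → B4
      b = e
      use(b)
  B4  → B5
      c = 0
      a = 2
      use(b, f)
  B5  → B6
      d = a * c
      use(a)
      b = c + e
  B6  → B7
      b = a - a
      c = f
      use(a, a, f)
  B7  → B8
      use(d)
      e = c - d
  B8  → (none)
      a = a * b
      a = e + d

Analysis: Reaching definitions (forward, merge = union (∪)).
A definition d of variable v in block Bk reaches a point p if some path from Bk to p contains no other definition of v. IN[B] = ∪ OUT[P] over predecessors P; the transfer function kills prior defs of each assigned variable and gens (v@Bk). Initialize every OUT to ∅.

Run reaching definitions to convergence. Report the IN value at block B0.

Fixpoint table:
  B0:  IN={d@B0, e@B2, f@B1, f@B2}  OUT={d@B0, e@B2, f@B0}
  B1:  IN={d@B0, e@B2, f@B0}  OUT={d@B0, e@B2, f@B1}
  B2:  IN={d@B0, e@B2, f@B1}  OUT={d@B0, e@B2, f@B2}
  B3:  IN={d@B0, e@B2, f@B2}  OUT={b@B3, d@B0, e@B2, f@B2}
  B4:  IN={b@B3, d@B0, e@B2, f@B2}  OUT={a@B4, b@B3, c@B4, d@B0, e@B2, f@B2}
  B5:  IN={a@B4, b@B3, c@B4, d@B0, e@B2, f@B2}  OUT={a@B4, b@B5, c@B4, d@B5, e@B2, f@B2}
  B6:  IN={a@B4, b@B5, c@B4, d@B5, e@B2, f@B2}  OUT={a@B4, b@B6, c@B6, d@B5, e@B2, f@B2}
  B7:  IN={a@B4, b@B6, c@B6, d@B5, e@B2, f@B2}  OUT={a@B4, b@B6, c@B6, d@B5, e@B7, f@B2}
  B8:  IN={a@B4, b@B6, c@B6, d@B5, e@B7, f@B2}  OUT={a@B8, b@B6, c@B6, d@B5, e@B7, f@B2}

Merge at B0 (entry node, so the boundary value {} is joined with the incoming edge(s)): IN[B0] = {} ⊔ OUT[B1] ⊔ OUT[B2] = {d@B0, e@B2, f@B1, f@B2}

Answer: {d@B0, e@B2, f@B1, f@B2}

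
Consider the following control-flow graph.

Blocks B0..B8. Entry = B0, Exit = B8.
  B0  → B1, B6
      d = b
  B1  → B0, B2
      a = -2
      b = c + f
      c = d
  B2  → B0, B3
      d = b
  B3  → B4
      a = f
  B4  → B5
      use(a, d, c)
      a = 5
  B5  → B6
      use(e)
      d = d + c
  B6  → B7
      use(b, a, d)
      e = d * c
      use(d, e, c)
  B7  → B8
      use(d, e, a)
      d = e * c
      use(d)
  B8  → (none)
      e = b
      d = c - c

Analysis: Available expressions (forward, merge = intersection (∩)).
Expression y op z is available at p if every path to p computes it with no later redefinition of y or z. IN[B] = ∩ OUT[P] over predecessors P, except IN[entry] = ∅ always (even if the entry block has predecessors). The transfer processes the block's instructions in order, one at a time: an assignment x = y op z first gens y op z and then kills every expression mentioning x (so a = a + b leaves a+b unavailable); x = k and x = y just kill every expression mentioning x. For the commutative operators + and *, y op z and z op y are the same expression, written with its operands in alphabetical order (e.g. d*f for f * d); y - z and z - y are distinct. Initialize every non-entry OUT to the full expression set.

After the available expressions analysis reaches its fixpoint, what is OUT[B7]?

Per-block solution:
  B0:  IN={}  OUT={}
  B1:  IN={}  OUT={}
  B2:  IN={}  OUT={}
  B3:  IN={}  OUT={}
  B4:  IN={}  OUT={}
  B5:  IN={}  OUT={}
  B6:  IN={}  OUT={c*d}
  B7:  IN={c*d}  OUT={c*e}
  B8:  IN={c*e}  OUT={c-c}

Merge at B7: IN[B7] = OUT[B6] = {c*d}
Applying B7's transfer function to that IN value gives OUT[B7] (row B7 above).

Answer: {c*e}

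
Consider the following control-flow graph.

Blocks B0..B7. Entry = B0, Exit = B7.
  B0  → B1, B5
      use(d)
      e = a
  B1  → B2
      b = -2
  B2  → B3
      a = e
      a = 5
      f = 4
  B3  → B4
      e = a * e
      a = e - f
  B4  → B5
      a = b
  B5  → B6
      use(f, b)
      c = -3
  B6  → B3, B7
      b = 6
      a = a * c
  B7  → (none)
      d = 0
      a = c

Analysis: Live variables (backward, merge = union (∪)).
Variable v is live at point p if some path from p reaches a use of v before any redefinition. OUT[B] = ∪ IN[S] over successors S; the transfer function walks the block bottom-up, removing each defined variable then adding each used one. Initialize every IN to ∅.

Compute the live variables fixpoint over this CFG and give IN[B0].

Answer: {a, b, d, f}

Working:
Fixpoint table:
  B0: | IN={a, b, d, f} | OUT={a, b, e, f}
  B1: | IN={e} | OUT={b, e}
  B2: | IN={b, e} | OUT={a, b, e, f}
  B3: | IN={a, b, e, f} | OUT={b, e, f}
  B4: | IN={b, e, f} | OUT={a, b, e, f}
  B5: | IN={a, b, e, f} | OUT={a, c, e, f}
  B6: | IN={a, c, e, f} | OUT={a, b, c, e, f}
  B7: | IN={c} | OUT={}

Merge at B0: OUT[B0] = IN[B1] ⊔ IN[B5] = {a, b, e, f}
Applying B0's transfer function to that OUT value gives IN[B0] (row B0 above).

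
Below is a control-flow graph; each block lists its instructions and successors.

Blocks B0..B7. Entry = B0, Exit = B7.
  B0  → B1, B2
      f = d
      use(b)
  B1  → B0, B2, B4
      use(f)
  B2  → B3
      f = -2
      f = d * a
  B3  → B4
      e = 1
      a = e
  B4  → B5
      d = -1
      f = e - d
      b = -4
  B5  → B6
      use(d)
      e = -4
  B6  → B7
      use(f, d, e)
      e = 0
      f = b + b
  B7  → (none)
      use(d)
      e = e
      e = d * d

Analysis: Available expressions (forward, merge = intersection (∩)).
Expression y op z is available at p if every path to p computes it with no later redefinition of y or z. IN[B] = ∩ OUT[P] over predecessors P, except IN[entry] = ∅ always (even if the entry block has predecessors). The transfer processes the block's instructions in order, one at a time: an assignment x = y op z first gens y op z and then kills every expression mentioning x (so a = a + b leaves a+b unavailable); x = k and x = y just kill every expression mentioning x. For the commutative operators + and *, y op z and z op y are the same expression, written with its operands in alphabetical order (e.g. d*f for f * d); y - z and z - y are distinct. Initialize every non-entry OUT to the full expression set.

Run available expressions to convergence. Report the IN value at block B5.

Answer: {e-d}

Derivation:
Per-block solution:
  B0: | IN={} | OUT={}
  B1: | IN={} | OUT={}
  B2: | IN={} | OUT={a*d}
  B3: | IN={a*d} | OUT={}
  B4: | IN={} | OUT={e-d}
  B5: | IN={e-d} | OUT={}
  B6: | IN={} | OUT={b+b}
  B7: | IN={b+b} | OUT={b+b, d*d}

Merge at B5: IN[B5] = OUT[B4] = {e-d}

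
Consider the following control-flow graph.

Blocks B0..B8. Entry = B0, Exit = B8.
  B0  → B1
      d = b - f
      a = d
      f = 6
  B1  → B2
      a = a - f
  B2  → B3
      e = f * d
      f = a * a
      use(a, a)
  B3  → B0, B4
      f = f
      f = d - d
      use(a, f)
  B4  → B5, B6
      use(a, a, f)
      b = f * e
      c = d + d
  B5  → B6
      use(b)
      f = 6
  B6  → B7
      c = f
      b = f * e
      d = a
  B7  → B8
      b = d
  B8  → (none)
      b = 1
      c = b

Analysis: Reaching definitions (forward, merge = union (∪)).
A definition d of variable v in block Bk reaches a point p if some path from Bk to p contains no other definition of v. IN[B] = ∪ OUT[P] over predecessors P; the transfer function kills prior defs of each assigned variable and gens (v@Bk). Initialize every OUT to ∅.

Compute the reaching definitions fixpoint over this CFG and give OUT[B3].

Fixpoint table:
  B0:  IN={a@B1, d@B0, e@B2, f@B3}  OUT={a@B0, d@B0, e@B2, f@B0}
  B1:  IN={a@B0, d@B0, e@B2, f@B0}  OUT={a@B1, d@B0, e@B2, f@B0}
  B2:  IN={a@B1, d@B0, e@B2, f@B0}  OUT={a@B1, d@B0, e@B2, f@B2}
  B3:  IN={a@B1, d@B0, e@B2, f@B2}  OUT={a@B1, d@B0, e@B2, f@B3}
  B4:  IN={a@B1, d@B0, e@B2, f@B3}  OUT={a@B1, b@B4, c@B4, d@B0, e@B2, f@B3}
  B5:  IN={a@B1, b@B4, c@B4, d@B0, e@B2, f@B3}  OUT={a@B1, b@B4, c@B4, d@B0, e@B2, f@B5}
  B6:  IN={a@B1, b@B4, c@B4, d@B0, e@B2, f@B3, f@B5}  OUT={a@B1, b@B6, c@B6, d@B6, e@B2, f@B3, f@B5}
  B7:  IN={a@B1, b@B6, c@B6, d@B6, e@B2, f@B3, f@B5}  OUT={a@B1, b@B7, c@B6, d@B6, e@B2, f@B3, f@B5}
  B8:  IN={a@B1, b@B7, c@B6, d@B6, e@B2, f@B3, f@B5}  OUT={a@B1, b@B8, c@B8, d@B6, e@B2, f@B3, f@B5}

Merge at B3: IN[B3] = OUT[B2] = {a@B1, d@B0, e@B2, f@B2}
Applying B3's transfer function to that IN value gives OUT[B3] (row B3 above).

Answer: {a@B1, d@B0, e@B2, f@B3}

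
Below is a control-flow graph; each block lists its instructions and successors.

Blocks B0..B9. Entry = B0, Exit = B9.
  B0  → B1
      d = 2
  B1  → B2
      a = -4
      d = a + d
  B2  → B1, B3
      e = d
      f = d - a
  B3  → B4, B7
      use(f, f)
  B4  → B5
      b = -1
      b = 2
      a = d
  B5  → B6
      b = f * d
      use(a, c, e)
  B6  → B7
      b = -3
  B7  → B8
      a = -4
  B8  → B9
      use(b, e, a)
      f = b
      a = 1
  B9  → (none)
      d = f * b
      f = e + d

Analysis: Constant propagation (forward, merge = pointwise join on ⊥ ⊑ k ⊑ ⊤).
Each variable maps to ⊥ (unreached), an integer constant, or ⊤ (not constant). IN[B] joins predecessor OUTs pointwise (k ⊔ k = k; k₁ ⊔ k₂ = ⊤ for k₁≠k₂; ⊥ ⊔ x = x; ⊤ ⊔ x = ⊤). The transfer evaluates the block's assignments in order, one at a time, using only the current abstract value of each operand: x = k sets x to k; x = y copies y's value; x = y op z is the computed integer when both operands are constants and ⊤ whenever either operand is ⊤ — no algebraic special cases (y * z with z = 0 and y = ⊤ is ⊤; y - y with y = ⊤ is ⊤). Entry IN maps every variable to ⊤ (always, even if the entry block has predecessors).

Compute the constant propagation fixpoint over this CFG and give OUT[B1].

Answer: {a: -4, b: ⊤, c: ⊤, d: ⊤, e: ⊤, f: ⊤}

Working:
Converged values:
  B0: | IN=(all ⊤) | OUT={d:2; rest ⊤}
  B1: | IN=(all ⊤) | OUT={a:-4; rest ⊤}
  B2: | IN={a:-4; rest ⊤} | OUT={a:-4; rest ⊤}
  B3: | IN={a:-4; rest ⊤} | OUT={a:-4; rest ⊤}
  B4: | IN={a:-4; rest ⊤} | OUT={b:2; rest ⊤}
  B5: | IN={b:2; rest ⊤} | OUT=(all ⊤)
  B6: | IN=(all ⊤) | OUT={b:-3; rest ⊤}
  B7: | IN=(all ⊤) | OUT={a:-4; rest ⊤}
  B8: | IN={a:-4; rest ⊤} | OUT={a:1; rest ⊤}
  B9: | IN={a:1; rest ⊤} | OUT={a:1; rest ⊤}

Merge at B1: IN[B1] = OUT[B0] ⊔ OUT[B2] = {a: ⊤, b: ⊤, c: ⊤, d: ⊤, e: ⊤, f: ⊤}
Applying B1's transfer function to that IN value gives OUT[B1] (row B1 above).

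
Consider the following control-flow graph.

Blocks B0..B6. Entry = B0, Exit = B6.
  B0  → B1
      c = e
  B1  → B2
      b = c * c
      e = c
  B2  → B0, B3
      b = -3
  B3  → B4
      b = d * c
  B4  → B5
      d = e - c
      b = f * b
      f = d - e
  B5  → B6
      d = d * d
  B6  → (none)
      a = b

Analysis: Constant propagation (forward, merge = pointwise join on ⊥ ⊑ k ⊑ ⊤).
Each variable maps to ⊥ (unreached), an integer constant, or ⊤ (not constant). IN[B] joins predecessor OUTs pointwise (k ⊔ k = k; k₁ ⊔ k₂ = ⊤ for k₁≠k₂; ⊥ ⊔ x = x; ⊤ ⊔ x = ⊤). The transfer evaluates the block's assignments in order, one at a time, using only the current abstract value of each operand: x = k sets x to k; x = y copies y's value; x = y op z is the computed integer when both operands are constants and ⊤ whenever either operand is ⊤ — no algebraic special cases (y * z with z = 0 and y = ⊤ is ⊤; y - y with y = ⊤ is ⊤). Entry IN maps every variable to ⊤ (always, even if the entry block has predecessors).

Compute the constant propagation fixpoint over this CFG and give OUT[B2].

Answer: {a: ⊤, b: -3, c: ⊤, d: ⊤, e: ⊤, f: ⊤}

Derivation:
Per-block solution:
  B0:   IN=(all ⊤)   OUT=(all ⊤)
  B1:   IN=(all ⊤)   OUT=(all ⊤)
  B2:   IN=(all ⊤)   OUT={b:-3; rest ⊤}
  B3:   IN={b:-3; rest ⊤}   OUT=(all ⊤)
  B4:   IN=(all ⊤)   OUT=(all ⊤)
  B5:   IN=(all ⊤)   OUT=(all ⊤)
  B6:   IN=(all ⊤)   OUT=(all ⊤)

Merge at B2: IN[B2] = OUT[B1] = {a: ⊤, b: ⊤, c: ⊤, d: ⊤, e: ⊤, f: ⊤}
Applying B2's transfer function to that IN value gives OUT[B2] (row B2 above).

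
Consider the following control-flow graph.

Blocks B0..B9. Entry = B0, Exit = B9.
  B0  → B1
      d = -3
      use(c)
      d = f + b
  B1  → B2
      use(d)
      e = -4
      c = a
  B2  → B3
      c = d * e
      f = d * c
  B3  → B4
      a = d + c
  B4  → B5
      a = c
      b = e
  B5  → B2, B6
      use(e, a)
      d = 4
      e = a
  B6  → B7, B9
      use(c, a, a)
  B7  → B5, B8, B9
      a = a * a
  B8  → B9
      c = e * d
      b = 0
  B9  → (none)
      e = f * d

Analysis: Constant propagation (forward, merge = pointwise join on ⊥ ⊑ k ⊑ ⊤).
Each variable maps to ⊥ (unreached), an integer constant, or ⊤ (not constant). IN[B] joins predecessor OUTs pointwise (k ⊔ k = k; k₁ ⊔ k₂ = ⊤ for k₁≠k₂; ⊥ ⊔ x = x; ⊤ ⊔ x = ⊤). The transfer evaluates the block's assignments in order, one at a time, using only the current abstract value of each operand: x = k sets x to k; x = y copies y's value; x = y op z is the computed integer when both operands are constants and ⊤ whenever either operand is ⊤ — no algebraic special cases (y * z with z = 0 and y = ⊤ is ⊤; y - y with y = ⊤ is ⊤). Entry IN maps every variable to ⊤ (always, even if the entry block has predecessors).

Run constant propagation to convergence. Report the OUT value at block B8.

Answer: {a: ⊤, b: 0, c: ⊤, d: 4, e: ⊤, f: ⊤}

Working:
Converged values:
  B0:  IN=(all ⊤)  OUT=(all ⊤)
  B1:  IN=(all ⊤)  OUT={e:-4; rest ⊤}
  B2:  IN=(all ⊤)  OUT=(all ⊤)
  B3:  IN=(all ⊤)  OUT=(all ⊤)
  B4:  IN=(all ⊤)  OUT=(all ⊤)
  B5:  IN=(all ⊤)  OUT={d:4; rest ⊤}
  B6:  IN={d:4; rest ⊤}  OUT={d:4; rest ⊤}
  B7:  IN={d:4; rest ⊤}  OUT={d:4; rest ⊤}
  B8:  IN={d:4; rest ⊤}  OUT={b:0, d:4; rest ⊤}
  B9:  IN={d:4; rest ⊤}  OUT={d:4; rest ⊤}

Merge at B8: IN[B8] = OUT[B7] = {a: ⊤, b: ⊤, c: ⊤, d: 4, e: ⊤, f: ⊤}
Applying B8's transfer function to that IN value gives OUT[B8] (row B8 above).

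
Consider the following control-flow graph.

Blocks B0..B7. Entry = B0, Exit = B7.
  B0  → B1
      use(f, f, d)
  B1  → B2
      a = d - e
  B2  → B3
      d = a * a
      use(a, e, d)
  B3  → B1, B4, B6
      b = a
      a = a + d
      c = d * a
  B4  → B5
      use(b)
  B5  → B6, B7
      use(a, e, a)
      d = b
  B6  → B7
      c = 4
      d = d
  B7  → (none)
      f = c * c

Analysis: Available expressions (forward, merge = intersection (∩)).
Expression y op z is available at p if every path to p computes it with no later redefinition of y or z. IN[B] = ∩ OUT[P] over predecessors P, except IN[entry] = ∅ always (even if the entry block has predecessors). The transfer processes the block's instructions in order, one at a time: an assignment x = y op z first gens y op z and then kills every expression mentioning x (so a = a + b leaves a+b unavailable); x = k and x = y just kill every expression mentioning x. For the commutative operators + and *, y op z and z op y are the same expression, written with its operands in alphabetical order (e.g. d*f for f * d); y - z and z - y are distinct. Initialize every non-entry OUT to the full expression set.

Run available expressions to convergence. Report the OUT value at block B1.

Fixpoint table:
  B0:   IN={}   OUT={}
  B1:   IN={}   OUT={d-e}
  B2:   IN={d-e}   OUT={a*a}
  B3:   IN={a*a}   OUT={a*d}
  B4:   IN={a*d}   OUT={a*d}
  B5:   IN={a*d}   OUT={}
  B6:   IN={}   OUT={}
  B7:   IN={}   OUT={c*c}

Merge at B1: IN[B1] = OUT[B0] ∩ OUT[B3] = {}
Applying B1's transfer function to that IN value gives OUT[B1] (row B1 above).

Answer: {d-e}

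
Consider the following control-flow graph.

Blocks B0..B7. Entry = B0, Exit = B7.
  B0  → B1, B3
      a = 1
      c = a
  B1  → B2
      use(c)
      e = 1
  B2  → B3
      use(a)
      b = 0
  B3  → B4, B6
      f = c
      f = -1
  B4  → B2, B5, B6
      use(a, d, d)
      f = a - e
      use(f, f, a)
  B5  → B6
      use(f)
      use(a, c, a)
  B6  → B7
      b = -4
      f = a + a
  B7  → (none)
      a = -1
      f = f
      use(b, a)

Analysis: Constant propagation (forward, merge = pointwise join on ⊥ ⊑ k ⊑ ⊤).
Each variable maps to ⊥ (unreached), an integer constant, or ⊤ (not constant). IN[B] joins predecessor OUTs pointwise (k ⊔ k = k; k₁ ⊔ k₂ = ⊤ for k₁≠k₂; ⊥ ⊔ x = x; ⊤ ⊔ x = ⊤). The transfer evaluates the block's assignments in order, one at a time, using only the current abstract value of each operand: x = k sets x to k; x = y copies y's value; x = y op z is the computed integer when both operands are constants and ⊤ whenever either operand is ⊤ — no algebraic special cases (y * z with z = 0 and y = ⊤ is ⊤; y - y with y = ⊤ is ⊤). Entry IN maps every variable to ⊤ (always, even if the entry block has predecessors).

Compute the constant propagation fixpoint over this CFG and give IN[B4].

Answer: {a: 1, b: ⊤, c: 1, d: ⊤, e: ⊤, f: -1}

Working:
Converged values:
  B0:   IN=(all ⊤)   OUT={a:1, c:1; rest ⊤}
  B1:   IN={a:1, c:1; rest ⊤}   OUT={a:1, c:1, e:1; rest ⊤}
  B2:   IN={a:1, c:1; rest ⊤}   OUT={a:1, b:0, c:1; rest ⊤}
  B3:   IN={a:1, c:1; rest ⊤}   OUT={a:1, c:1, f:-1; rest ⊤}
  B4:   IN={a:1, c:1, f:-1; rest ⊤}   OUT={a:1, c:1; rest ⊤}
  B5:   IN={a:1, c:1; rest ⊤}   OUT={a:1, c:1; rest ⊤}
  B6:   IN={a:1, c:1; rest ⊤}   OUT={a:1, b:-4, c:1, f:2; rest ⊤}
  B7:   IN={a:1, b:-4, c:1, f:2; rest ⊤}   OUT={a:-1, b:-4, c:1, f:2; rest ⊤}

Merge at B4: IN[B4] = OUT[B3] = {a: 1, b: ⊤, c: 1, d: ⊤, e: ⊤, f: -1}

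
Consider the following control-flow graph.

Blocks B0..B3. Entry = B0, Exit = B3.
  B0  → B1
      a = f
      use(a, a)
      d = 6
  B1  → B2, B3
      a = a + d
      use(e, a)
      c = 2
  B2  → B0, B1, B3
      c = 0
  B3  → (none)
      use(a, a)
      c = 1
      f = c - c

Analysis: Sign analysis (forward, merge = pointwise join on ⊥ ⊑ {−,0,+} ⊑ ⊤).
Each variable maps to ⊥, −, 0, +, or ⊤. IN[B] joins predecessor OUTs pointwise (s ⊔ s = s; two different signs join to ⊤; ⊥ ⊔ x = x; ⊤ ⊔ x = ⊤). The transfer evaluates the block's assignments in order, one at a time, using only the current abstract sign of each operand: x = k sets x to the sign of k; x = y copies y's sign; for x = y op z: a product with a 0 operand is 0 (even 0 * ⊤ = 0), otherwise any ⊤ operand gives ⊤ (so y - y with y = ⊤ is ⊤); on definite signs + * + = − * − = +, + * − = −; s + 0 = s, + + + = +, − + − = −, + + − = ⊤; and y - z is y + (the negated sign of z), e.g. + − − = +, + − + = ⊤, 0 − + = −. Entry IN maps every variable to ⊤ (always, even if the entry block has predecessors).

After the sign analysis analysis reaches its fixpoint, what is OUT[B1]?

Answer: {a: ⊤, b: ⊤, c: +, d: +, e: ⊤, f: ⊤}

Trace:
Converged values:
  B0:  IN=(all ⊤)  OUT={d:+; rest ⊤}
  B1:  IN={d:+; rest ⊤}  OUT={c:+, d:+; rest ⊤}
  B2:  IN={c:+, d:+; rest ⊤}  OUT={c:0, d:+; rest ⊤}
  B3:  IN={d:+; rest ⊤}  OUT={c:+, d:+; rest ⊤}

Merge at B1: IN[B1] = OUT[B0] ⊔ OUT[B2] = {a: ⊤, b: ⊤, c: ⊤, d: +, e: ⊤, f: ⊤}
Applying B1's transfer function to that IN value gives OUT[B1] (row B1 above).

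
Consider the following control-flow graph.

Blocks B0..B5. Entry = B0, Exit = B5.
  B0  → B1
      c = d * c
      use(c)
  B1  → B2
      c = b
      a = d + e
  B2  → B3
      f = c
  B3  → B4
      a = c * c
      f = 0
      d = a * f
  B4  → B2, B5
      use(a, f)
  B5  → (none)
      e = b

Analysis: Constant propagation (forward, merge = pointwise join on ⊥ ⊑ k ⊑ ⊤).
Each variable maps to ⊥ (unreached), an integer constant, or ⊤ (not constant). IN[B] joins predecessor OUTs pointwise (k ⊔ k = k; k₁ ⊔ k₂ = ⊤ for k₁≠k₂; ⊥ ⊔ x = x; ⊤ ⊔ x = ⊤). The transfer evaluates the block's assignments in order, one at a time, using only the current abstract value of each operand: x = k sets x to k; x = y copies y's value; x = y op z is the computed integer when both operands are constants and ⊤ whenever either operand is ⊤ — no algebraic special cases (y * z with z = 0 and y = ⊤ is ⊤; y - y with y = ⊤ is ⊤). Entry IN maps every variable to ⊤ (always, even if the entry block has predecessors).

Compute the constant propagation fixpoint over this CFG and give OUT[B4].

Answer: {a: ⊤, b: ⊤, c: ⊤, d: ⊤, e: ⊤, f: 0}

Working:
Fixpoint table:
  B0: | IN=(all ⊤) | OUT=(all ⊤)
  B1: | IN=(all ⊤) | OUT=(all ⊤)
  B2: | IN=(all ⊤) | OUT=(all ⊤)
  B3: | IN=(all ⊤) | OUT={f:0; rest ⊤}
  B4: | IN={f:0; rest ⊤} | OUT={f:0; rest ⊤}
  B5: | IN={f:0; rest ⊤} | OUT={f:0; rest ⊤}

Merge at B4: IN[B4] = OUT[B3] = {a: ⊤, b: ⊤, c: ⊤, d: ⊤, e: ⊤, f: 0}
Applying B4's transfer function to that IN value gives OUT[B4] (row B4 above).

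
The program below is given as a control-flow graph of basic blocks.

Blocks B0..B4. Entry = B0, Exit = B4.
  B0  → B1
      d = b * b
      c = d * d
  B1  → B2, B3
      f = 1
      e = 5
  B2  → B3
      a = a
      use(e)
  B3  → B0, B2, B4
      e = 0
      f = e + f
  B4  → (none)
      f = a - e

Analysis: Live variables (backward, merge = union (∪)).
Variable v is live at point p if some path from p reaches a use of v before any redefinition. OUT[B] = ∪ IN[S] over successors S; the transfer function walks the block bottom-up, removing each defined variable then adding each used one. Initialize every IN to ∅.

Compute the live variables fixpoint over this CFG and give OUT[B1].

Converged values:
  B0: | IN={a, b} | OUT={a, b}
  B1: | IN={a, b} | OUT={a, b, e, f}
  B2: | IN={a, b, e, f} | OUT={a, b, f}
  B3: | IN={a, b, f} | OUT={a, b, e, f}
  B4: | IN={a, e} | OUT={}

Merge at B1: OUT[B1] = IN[B2] ⊔ IN[B3] = {a, b, e, f}

Answer: {a, b, e, f}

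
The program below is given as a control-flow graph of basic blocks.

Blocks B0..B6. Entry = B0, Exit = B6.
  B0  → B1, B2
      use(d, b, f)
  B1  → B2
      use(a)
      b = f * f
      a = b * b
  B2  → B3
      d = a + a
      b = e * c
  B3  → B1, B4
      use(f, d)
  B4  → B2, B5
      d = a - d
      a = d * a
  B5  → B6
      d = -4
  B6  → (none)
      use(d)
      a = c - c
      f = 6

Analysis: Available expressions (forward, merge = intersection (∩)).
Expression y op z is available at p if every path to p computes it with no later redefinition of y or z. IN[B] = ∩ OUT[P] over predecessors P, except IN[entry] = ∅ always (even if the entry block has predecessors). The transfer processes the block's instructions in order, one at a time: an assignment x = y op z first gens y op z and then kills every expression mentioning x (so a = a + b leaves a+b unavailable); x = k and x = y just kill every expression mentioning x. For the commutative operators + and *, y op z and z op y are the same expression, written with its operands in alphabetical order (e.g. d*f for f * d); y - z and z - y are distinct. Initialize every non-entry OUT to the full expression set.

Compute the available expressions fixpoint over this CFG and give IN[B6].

Answer: {c*e}

Working:
Fixpoint table:
  B0: | IN={} | OUT={}
  B1: | IN={} | OUT={b*b, f*f}
  B2: | IN={} | OUT={a+a, c*e}
  B3: | IN={a+a, c*e} | OUT={a+a, c*e}
  B4: | IN={a+a, c*e} | OUT={c*e}
  B5: | IN={c*e} | OUT={c*e}
  B6: | IN={c*e} | OUT={c*e, c-c}

Merge at B6: IN[B6] = OUT[B5] = {c*e}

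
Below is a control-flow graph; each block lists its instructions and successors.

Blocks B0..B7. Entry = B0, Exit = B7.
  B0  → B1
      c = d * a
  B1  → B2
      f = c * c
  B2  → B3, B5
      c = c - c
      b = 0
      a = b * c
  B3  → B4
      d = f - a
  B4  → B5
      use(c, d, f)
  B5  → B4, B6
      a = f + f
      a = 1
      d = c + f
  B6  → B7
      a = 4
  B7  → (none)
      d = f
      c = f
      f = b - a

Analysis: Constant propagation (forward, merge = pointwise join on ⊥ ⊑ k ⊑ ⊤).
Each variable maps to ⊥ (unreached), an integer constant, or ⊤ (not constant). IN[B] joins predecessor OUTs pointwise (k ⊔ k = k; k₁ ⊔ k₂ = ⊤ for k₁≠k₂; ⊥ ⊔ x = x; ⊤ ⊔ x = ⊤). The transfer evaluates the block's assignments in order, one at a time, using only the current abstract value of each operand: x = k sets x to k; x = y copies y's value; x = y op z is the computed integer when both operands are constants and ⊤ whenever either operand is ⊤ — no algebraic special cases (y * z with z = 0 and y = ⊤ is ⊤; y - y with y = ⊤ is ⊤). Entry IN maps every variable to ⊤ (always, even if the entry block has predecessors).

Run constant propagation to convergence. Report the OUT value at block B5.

Per-block solution:
  B0: | IN=(all ⊤) | OUT=(all ⊤)
  B1: | IN=(all ⊤) | OUT=(all ⊤)
  B2: | IN=(all ⊤) | OUT={b:0; rest ⊤}
  B3: | IN={b:0; rest ⊤} | OUT={b:0; rest ⊤}
  B4: | IN={b:0; rest ⊤} | OUT={b:0; rest ⊤}
  B5: | IN={b:0; rest ⊤} | OUT={a:1, b:0; rest ⊤}
  B6: | IN={a:1, b:0; rest ⊤} | OUT={a:4, b:0; rest ⊤}
  B7: | IN={a:4, b:0; rest ⊤} | OUT={a:4, b:0, f:-4; rest ⊤}

Merge at B5: IN[B5] = OUT[B2] ⊔ OUT[B4] = {a: ⊤, b: 0, c: ⊤, d: ⊤, e: ⊤, f: ⊤}
Applying B5's transfer function to that IN value gives OUT[B5] (row B5 above).

Answer: {a: 1, b: 0, c: ⊤, d: ⊤, e: ⊤, f: ⊤}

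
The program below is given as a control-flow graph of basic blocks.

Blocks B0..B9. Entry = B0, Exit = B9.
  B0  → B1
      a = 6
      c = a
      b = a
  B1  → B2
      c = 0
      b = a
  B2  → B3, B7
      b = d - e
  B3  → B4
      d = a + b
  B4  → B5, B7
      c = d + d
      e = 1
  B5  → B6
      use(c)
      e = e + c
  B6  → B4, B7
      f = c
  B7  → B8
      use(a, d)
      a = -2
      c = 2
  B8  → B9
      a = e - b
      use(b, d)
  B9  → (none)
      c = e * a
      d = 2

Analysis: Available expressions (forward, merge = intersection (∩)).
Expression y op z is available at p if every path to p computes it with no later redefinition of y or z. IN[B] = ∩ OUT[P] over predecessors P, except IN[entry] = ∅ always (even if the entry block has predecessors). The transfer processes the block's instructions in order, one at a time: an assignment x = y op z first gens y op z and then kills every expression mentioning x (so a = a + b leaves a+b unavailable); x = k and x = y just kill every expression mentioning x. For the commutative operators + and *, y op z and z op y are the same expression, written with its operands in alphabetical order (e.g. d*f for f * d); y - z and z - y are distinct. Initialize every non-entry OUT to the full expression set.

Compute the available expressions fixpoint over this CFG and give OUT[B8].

Fixpoint table:
  B0: | IN={} | OUT={}
  B1: | IN={} | OUT={}
  B2: | IN={} | OUT={d-e}
  B3: | IN={d-e} | OUT={a+b}
  B4: | IN={a+b} | OUT={a+b, d+d}
  B5: | IN={a+b, d+d} | OUT={a+b, d+d}
  B6: | IN={a+b, d+d} | OUT={a+b, d+d}
  B7: | IN={} | OUT={}
  B8: | IN={} | OUT={e-b}
  B9: | IN={e-b} | OUT={a*e, e-b}

Merge at B8: IN[B8] = OUT[B7] = {}
Applying B8's transfer function to that IN value gives OUT[B8] (row B8 above).

Answer: {e-b}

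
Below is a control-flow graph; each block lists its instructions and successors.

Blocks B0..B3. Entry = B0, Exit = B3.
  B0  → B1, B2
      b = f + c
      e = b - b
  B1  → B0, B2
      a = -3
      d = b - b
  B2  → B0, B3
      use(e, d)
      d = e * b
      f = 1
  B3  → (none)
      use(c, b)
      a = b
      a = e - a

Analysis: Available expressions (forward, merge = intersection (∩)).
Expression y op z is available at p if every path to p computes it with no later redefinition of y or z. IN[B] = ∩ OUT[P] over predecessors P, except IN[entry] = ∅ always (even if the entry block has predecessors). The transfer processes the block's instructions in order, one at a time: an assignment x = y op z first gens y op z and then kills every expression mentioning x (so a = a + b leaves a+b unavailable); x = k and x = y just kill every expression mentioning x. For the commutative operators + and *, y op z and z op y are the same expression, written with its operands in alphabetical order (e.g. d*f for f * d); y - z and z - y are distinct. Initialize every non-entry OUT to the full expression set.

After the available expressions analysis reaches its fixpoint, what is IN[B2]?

Per-block solution:
  B0:   IN={}   OUT={b-b, c+f}
  B1:   IN={b-b, c+f}   OUT={b-b, c+f}
  B2:   IN={b-b, c+f}   OUT={b*e, b-b}
  B3:   IN={b*e, b-b}   OUT={b*e, b-b}

Merge at B2: IN[B2] = OUT[B0] ∩ OUT[B1] = {b-b, c+f}

Answer: {b-b, c+f}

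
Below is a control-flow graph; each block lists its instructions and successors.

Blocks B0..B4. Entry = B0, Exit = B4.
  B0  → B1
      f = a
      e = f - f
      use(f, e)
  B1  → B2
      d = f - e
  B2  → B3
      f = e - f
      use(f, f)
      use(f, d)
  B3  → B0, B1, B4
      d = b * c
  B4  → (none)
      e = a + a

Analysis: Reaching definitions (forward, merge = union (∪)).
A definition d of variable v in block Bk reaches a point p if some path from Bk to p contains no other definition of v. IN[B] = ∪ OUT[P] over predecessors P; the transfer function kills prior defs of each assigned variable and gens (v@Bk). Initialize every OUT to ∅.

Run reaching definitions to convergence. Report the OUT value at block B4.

Per-block solution:
  B0:  IN={d@B3, e@B0, f@B2}  OUT={d@B3, e@B0, f@B0}
  B1:  IN={d@B3, e@B0, f@B0, f@B2}  OUT={d@B1, e@B0, f@B0, f@B2}
  B2:  IN={d@B1, e@B0, f@B0, f@B2}  OUT={d@B1, e@B0, f@B2}
  B3:  IN={d@B1, e@B0, f@B2}  OUT={d@B3, e@B0, f@B2}
  B4:  IN={d@B3, e@B0, f@B2}  OUT={d@B3, e@B4, f@B2}

Merge at B4: IN[B4] = OUT[B3] = {d@B3, e@B0, f@B2}
Applying B4's transfer function to that IN value gives OUT[B4] (row B4 above).

Answer: {d@B3, e@B4, f@B2}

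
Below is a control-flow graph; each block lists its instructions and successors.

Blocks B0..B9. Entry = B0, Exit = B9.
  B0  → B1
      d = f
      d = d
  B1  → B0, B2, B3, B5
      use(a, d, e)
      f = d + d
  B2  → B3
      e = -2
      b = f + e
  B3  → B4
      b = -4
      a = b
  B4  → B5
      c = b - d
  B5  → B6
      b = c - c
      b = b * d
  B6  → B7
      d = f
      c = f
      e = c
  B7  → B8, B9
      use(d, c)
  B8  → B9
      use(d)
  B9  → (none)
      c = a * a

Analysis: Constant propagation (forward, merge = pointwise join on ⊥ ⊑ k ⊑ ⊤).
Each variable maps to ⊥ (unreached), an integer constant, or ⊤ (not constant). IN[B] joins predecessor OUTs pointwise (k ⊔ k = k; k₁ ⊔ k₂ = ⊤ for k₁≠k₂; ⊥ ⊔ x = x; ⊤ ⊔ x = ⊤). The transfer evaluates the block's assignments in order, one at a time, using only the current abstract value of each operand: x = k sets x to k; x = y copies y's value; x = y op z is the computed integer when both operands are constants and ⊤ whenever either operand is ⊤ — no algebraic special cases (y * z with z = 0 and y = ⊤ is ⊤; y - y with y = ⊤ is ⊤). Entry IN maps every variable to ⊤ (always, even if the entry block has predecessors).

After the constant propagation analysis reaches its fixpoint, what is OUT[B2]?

Answer: {a: ⊤, b: ⊤, c: ⊤, d: ⊤, e: -2, f: ⊤}

Trace:
Converged values:
  B0:  IN=(all ⊤)  OUT=(all ⊤)
  B1:  IN=(all ⊤)  OUT=(all ⊤)
  B2:  IN=(all ⊤)  OUT={e:-2; rest ⊤}
  B3:  IN=(all ⊤)  OUT={a:-4, b:-4; rest ⊤}
  B4:  IN={a:-4, b:-4; rest ⊤}  OUT={a:-4, b:-4; rest ⊤}
  B5:  IN=(all ⊤)  OUT=(all ⊤)
  B6:  IN=(all ⊤)  OUT=(all ⊤)
  B7:  IN=(all ⊤)  OUT=(all ⊤)
  B8:  IN=(all ⊤)  OUT=(all ⊤)
  B9:  IN=(all ⊤)  OUT=(all ⊤)

Merge at B2: IN[B2] = OUT[B1] = {a: ⊤, b: ⊤, c: ⊤, d: ⊤, e: ⊤, f: ⊤}
Applying B2's transfer function to that IN value gives OUT[B2] (row B2 above).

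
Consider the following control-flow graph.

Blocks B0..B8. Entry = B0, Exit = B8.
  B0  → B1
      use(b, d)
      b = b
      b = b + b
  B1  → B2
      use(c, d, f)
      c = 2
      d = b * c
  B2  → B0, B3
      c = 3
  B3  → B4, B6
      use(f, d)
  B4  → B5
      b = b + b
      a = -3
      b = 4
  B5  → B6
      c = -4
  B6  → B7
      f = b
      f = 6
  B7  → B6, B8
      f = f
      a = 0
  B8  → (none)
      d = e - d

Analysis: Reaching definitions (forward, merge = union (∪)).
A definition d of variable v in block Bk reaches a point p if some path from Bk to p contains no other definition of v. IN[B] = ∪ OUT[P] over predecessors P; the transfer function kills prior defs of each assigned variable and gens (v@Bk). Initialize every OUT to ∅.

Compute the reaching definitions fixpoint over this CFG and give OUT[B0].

Converged values:
  B0:  IN={b@B0, c@B2, d@B1}  OUT={b@B0, c@B2, d@B1}
  B1:  IN={b@B0, c@B2, d@B1}  OUT={b@B0, c@B1, d@B1}
  B2:  IN={b@B0, c@B1, d@B1}  OUT={b@B0, c@B2, d@B1}
  B3:  IN={b@B0, c@B2, d@B1}  OUT={b@B0, c@B2, d@B1}
  B4:  IN={b@B0, c@B2, d@B1}  OUT={a@B4, b@B4, c@B2, d@B1}
  B5:  IN={a@B4, b@B4, c@B2, d@B1}  OUT={a@B4, b@B4, c@B5, d@B1}
  B6:  IN={a@B4, a@B7, b@B0, b@B4, c@B2, c@B5, d@B1, f@B7}  OUT={a@B4, a@B7, b@B0, b@B4, c@B2, c@B5, d@B1, f@B6}
  B7:  IN={a@B4, a@B7, b@B0, b@B4, c@B2, c@B5, d@B1, f@B6}  OUT={a@B7, b@B0, b@B4, c@B2, c@B5, d@B1, f@B7}
  B8:  IN={a@B7, b@B0, b@B4, c@B2, c@B5, d@B1, f@B7}  OUT={a@B7, b@B0, b@B4, c@B2, c@B5, d@B8, f@B7}

Merge at B0 (entry node, so the boundary value {} is joined with the incoming edge(s)): IN[B0] = {} ⊔ OUT[B2] = {b@B0, c@B2, d@B1}
Applying B0's transfer function to that IN value gives OUT[B0] (row B0 above).

Answer: {b@B0, c@B2, d@B1}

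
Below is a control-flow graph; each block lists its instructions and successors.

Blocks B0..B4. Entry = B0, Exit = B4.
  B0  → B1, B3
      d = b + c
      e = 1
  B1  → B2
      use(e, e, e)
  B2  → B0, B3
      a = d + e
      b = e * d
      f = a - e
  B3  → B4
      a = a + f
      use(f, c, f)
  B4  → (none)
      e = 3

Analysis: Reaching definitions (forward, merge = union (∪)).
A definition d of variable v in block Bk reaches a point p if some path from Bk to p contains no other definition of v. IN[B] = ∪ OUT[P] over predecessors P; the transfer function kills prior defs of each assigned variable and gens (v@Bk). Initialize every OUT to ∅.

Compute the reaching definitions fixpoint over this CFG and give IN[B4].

Per-block solution:
  B0:   IN={a@B2, b@B2, d@B0, e@B0, f@B2}   OUT={a@B2, b@B2, d@B0, e@B0, f@B2}
  B1:   IN={a@B2, b@B2, d@B0, e@B0, f@B2}   OUT={a@B2, b@B2, d@B0, e@B0, f@B2}
  B2:   IN={a@B2, b@B2, d@B0, e@B0, f@B2}   OUT={a@B2, b@B2, d@B0, e@B0, f@B2}
  B3:   IN={a@B2, b@B2, d@B0, e@B0, f@B2}   OUT={a@B3, b@B2, d@B0, e@B0, f@B2}
  B4:   IN={a@B3, b@B2, d@B0, e@B0, f@B2}   OUT={a@B3, b@B2, d@B0, e@B4, f@B2}

Merge at B4: IN[B4] = OUT[B3] = {a@B3, b@B2, d@B0, e@B0, f@B2}

Answer: {a@B3, b@B2, d@B0, e@B0, f@B2}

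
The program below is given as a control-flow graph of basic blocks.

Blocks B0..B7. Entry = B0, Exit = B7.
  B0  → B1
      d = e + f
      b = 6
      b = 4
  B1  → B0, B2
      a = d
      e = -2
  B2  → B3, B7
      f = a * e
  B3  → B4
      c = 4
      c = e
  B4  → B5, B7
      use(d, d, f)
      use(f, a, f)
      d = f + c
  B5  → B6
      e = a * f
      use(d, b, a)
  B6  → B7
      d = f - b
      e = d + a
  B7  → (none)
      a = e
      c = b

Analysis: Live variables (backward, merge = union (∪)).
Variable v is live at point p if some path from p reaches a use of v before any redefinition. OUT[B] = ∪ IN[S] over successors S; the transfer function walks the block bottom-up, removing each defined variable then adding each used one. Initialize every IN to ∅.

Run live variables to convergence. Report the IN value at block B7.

Per-block solution:
  B0:   IN={e, f}   OUT={b, d, f}
  B1:   IN={b, d, f}   OUT={a, b, d, e, f}
  B2:   IN={a, b, d, e}   OUT={a, b, d, e, f}
  B3:   IN={a, b, d, e, f}   OUT={a, b, c, d, e, f}
  B4:   IN={a, b, c, d, e, f}   OUT={a, b, d, e, f}
  B5:   IN={a, b, d, f}   OUT={a, b, f}
  B6:   IN={a, b, f}   OUT={b, e}
  B7:   IN={b, e}   OUT={}

B7 is the boundary node: OUT[B7] = {}
Applying B7's transfer function to that OUT value gives IN[B7] (row B7 above).

Answer: {b, e}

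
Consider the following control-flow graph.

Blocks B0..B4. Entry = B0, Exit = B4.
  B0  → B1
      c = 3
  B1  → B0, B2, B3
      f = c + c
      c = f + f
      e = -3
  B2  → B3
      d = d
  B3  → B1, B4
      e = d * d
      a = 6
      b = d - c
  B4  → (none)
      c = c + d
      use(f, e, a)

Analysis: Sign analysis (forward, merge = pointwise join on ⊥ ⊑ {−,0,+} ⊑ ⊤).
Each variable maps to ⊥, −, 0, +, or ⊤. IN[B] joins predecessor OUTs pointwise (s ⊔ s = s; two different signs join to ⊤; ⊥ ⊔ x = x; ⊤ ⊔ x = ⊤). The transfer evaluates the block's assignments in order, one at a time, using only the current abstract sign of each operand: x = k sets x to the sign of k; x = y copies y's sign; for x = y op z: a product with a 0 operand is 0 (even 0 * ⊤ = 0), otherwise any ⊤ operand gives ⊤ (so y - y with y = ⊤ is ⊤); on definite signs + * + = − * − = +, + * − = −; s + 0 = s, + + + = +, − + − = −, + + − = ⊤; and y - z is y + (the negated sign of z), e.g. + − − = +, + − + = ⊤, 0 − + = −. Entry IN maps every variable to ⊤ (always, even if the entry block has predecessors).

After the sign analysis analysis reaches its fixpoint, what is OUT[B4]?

Converged values:
  B0:  IN=(all ⊤)  OUT={c:+; rest ⊤}
  B1:  IN={c:+; rest ⊤}  OUT={c:+, e:-, f:+; rest ⊤}
  B2:  IN={c:+, e:-, f:+; rest ⊤}  OUT={c:+, e:-, f:+; rest ⊤}
  B3:  IN={c:+, e:-, f:+; rest ⊤}  OUT={a:+, c:+, f:+; rest ⊤}
  B4:  IN={a:+, c:+, f:+; rest ⊤}  OUT={a:+, f:+; rest ⊤}

Merge at B4: IN[B4] = OUT[B3] = {a: +, b: ⊤, c: +, d: ⊤, e: ⊤, f: +}
Applying B4's transfer function to that IN value gives OUT[B4] (row B4 above).

Answer: {a: +, b: ⊤, c: ⊤, d: ⊤, e: ⊤, f: +}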